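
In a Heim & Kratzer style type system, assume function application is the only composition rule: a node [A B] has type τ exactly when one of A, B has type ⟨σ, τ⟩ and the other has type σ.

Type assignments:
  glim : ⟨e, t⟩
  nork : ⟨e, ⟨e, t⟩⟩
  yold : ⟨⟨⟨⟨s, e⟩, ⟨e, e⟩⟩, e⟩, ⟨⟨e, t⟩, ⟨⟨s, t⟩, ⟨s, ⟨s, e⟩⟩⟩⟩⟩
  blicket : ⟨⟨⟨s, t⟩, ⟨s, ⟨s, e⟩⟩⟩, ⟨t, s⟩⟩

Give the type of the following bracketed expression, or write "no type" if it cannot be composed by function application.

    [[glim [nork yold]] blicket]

At [nork yold]: neither ⟨e, ⟨e, t⟩⟩ nor ⟨⟨⟨⟨s, e⟩, ⟨e, e⟩⟩, e⟩, ⟨⟨e, t⟩, ⟨⟨s, t⟩, ⟨s, ⟨s, e⟩⟩⟩⟩⟩ can take the other as argument; the node is ill-typed.

no type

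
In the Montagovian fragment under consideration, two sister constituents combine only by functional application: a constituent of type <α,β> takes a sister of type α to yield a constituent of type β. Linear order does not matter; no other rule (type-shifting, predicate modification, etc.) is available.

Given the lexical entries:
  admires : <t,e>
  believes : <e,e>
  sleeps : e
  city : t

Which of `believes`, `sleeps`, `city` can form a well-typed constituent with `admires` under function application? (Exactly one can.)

believes : <e,e> — admires needs t; believes needs e; neither fits.
sleeps : e — admires needs t; sleeps needs nothing (atomic); neither fits.
city — combines: admires : <t,e> takes city : t as argument, giving e.

city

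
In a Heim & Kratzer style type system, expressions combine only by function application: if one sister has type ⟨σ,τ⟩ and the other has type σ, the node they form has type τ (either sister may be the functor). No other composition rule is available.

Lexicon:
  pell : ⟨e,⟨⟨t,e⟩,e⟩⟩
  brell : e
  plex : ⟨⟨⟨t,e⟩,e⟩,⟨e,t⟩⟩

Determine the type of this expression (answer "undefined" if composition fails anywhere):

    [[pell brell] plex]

⟨e,t⟩

[pell brell]: pell is ⟨e,⟨⟨t,e⟩,e⟩⟩, brell is e; result ⟨⟨t,e⟩,e⟩.
[[pell brell] plex]: plex is ⟨⟨⟨t,e⟩,e⟩,⟨e,t⟩⟩, [pell brell] is ⟨⟨t,e⟩,e⟩; result ⟨e,t⟩.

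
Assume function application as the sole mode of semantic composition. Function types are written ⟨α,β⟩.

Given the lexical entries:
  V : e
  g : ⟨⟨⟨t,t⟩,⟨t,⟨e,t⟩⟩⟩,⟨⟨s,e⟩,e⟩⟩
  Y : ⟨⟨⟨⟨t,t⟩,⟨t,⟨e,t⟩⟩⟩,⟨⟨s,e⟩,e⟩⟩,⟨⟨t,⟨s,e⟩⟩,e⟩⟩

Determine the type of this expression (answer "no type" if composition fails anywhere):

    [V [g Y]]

no type

At [g Y], Y : ⟨⟨⟨⟨t,t⟩,⟨t,⟨e,t⟩⟩⟩,⟨⟨s,e⟩,e⟩⟩,⟨⟨t,⟨s,e⟩⟩,e⟩⟩ takes g : ⟨⟨⟨t,t⟩,⟨t,⟨e,t⟩⟩⟩,⟨⟨s,e⟩,e⟩⟩, giving ⟨⟨t,⟨s,e⟩⟩,e⟩.
[V [g Y]]: e and ⟨⟨t,⟨s,e⟩⟩,e⟩ cannot combine by function application — type clash.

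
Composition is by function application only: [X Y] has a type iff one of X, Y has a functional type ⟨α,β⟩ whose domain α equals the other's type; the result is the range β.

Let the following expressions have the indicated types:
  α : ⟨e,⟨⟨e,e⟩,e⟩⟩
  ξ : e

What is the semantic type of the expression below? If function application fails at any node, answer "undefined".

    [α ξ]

At [α ξ], α : ⟨e,⟨⟨e,e⟩,e⟩⟩ takes ξ : e, giving ⟨⟨e,e⟩,e⟩.

⟨⟨e,e⟩,e⟩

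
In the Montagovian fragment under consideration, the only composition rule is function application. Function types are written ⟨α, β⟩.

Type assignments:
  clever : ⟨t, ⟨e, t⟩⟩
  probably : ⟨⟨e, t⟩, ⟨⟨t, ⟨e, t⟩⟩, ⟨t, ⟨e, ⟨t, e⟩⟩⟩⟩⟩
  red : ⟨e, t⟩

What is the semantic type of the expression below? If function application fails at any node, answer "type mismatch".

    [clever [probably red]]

[probably red] — probably of type ⟨⟨e, t⟩, ⟨⟨t, ⟨e, t⟩⟩, ⟨t, ⟨e, ⟨t, e⟩⟩⟩⟩⟩ combines with red of type ⟨e, t⟩: type ⟨⟨t, ⟨e, t⟩⟩, ⟨t, ⟨e, ⟨t, e⟩⟩⟩⟩.
[clever [probably red]] — [probably red] of type ⟨⟨t, ⟨e, t⟩⟩, ⟨t, ⟨e, ⟨t, e⟩⟩⟩⟩ combines with clever of type ⟨t, ⟨e, t⟩⟩: type ⟨t, ⟨e, ⟨t, e⟩⟩⟩.

⟨t, ⟨e, ⟨t, e⟩⟩⟩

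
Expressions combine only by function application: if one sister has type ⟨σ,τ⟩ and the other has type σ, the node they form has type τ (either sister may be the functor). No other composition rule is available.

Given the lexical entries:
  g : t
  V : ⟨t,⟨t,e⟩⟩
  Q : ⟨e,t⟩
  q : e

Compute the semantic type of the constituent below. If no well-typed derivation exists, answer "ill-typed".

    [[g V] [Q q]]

[g V]: ⟨t,⟨t,e⟩⟩ applied to t yields ⟨t,e⟩.
[Q q]: ⟨e,t⟩ applied to e yields t.
[[g V] [Q q]]: ⟨t,e⟩ applied to t yields e.

e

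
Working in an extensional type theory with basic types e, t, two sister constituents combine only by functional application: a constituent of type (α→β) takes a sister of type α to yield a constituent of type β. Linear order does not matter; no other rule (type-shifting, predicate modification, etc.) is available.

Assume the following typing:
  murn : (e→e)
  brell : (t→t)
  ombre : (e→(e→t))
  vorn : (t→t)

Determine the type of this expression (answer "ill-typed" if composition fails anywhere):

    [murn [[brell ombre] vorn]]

[brell ombre]: (t→t) with (e→(e→t)) — neither is a function whose domain matches the other; composition fails here.

ill-typed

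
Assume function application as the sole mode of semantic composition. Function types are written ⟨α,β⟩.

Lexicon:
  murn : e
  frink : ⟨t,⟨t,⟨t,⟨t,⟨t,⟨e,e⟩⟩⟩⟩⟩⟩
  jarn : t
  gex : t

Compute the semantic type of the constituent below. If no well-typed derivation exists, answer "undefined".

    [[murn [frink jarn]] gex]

undefined

[frink jarn] — frink of type ⟨t,⟨t,⟨t,⟨t,⟨t,⟨e,e⟩⟩⟩⟩⟩⟩ combines with jarn of type t: type ⟨t,⟨t,⟨t,⟨t,⟨e,e⟩⟩⟩⟩⟩.
At [murn [frink jarn]]: neither e nor ⟨t,⟨t,⟨t,⟨t,⟨e,e⟩⟩⟩⟩⟩ can take the other as argument; the node is ill-typed.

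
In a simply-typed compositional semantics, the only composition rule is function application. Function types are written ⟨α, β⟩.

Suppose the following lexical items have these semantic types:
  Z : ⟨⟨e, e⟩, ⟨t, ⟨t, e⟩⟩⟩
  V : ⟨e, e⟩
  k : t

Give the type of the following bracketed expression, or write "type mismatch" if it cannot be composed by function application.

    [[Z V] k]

⟨t, e⟩

[Z V] — Z of type ⟨⟨e, e⟩, ⟨t, ⟨t, e⟩⟩⟩ combines with V of type ⟨e, e⟩: type ⟨t, ⟨t, e⟩⟩.
[[Z V] k] — [Z V] of type ⟨t, ⟨t, e⟩⟩ combines with k of type t: type ⟨t, e⟩.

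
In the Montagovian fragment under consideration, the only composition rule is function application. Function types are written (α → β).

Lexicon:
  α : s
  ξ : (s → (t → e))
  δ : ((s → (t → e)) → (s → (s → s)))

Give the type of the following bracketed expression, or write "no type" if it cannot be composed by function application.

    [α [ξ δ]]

(s → s)

[ξ δ]: ((s → (t → e)) → (s → (s → s))) applied to (s → (t → e)) yields (s → (s → s)).
[α [ξ δ]]: (s → (s → s)) applied to s yields (s → s).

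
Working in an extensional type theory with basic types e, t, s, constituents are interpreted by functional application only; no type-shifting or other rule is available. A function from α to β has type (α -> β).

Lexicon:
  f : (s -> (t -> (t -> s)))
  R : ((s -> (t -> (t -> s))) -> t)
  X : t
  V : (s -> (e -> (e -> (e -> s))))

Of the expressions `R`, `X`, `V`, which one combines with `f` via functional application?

R — combines: R : ((s -> (t -> (t -> s))) -> t) takes f : (s -> (t -> (t -> s))) as argument, giving t.
X : t — does not combine with f.
V : (s -> (e -> (e -> (e -> s)))) — does not combine with f.

R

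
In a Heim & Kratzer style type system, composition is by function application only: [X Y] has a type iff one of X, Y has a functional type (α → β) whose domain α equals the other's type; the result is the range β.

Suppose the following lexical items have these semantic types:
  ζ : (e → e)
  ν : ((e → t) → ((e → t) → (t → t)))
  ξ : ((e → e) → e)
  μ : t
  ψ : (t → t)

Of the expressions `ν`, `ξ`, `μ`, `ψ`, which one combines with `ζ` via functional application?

ν : ((e → t) → ((e → t) → (t → t))) — ζ needs e; ν needs (e → t); neither fits.
ξ — combines: ξ : ((e → e) → e) takes ζ : (e → e) as argument, giving e.
μ : t — ζ needs e; μ needs nothing (atomic); neither fits.
ψ : (t → t) — ζ needs e; ψ needs t; neither fits.

ξ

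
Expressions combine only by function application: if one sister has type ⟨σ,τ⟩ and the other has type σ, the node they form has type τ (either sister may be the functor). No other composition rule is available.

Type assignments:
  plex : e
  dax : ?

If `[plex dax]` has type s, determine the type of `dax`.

[plex dax] must have type s. The sister plex has type e; that is not a function onto s, so dax must be the functor, of type ⟨e,s⟩.

⟨e,s⟩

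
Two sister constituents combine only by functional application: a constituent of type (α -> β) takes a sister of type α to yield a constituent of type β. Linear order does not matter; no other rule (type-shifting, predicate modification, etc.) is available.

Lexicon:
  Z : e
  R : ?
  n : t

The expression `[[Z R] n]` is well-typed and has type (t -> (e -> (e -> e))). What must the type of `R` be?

For [[Z R] n] to have type (t -> (e -> (e -> e))) with n of type t, [Z R] must be the function: [Z R] : (t -> (t -> (e -> (e -> e)))).
For [Z R] to have type (t -> (t -> (e -> (e -> e)))) with Z of type e, R must be the function: R : (e -> (t -> (t -> (e -> (e -> e))))).

(e -> (t -> (t -> (e -> (e -> e)))))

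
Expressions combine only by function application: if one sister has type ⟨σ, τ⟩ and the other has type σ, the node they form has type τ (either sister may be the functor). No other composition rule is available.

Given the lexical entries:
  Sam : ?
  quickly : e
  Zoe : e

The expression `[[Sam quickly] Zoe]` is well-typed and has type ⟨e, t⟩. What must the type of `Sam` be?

⟨e, ⟨e, ⟨e, t⟩⟩⟩

[[Sam quickly] Zoe] must have type ⟨e, t⟩. The sister Zoe has type e; that is not a function onto ⟨e, t⟩, so [Sam quickly] must be the functor, of type ⟨e, ⟨e, t⟩⟩.
[Sam quickly] must have type ⟨e, ⟨e, t⟩⟩. The sister quickly has type e; that is not a function onto ⟨e, ⟨e, t⟩⟩, so Sam must be the functor, of type ⟨e, ⟨e, ⟨e, t⟩⟩⟩.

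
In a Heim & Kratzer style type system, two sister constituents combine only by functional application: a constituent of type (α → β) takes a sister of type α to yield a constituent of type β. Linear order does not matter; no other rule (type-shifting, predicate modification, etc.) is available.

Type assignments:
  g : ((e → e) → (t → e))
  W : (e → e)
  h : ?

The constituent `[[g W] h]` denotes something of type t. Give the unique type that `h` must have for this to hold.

((t → e) → t)

At [[g W] h] (required: t): [g W] is (t → e), which is not a function with range t; hence h is the functor — type ((t → e) → t).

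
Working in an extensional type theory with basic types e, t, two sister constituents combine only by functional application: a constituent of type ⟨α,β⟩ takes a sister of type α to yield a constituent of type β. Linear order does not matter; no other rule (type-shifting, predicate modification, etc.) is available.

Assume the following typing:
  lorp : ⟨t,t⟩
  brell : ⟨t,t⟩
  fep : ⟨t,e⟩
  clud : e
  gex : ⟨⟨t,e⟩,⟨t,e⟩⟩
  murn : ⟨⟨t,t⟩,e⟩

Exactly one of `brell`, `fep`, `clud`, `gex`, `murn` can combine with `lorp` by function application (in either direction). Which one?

brell : ⟨t,t⟩ — neither side's domain matches the other.
fep : ⟨t,e⟩ — neither side's domain matches the other.
clud : e — neither side's domain matches the other.
gex : ⟨⟨t,e⟩,⟨t,e⟩⟩ — neither side's domain matches the other.
murn — combines: murn : ⟨⟨t,t⟩,e⟩ takes lorp : ⟨t,t⟩ as argument, giving e.

murn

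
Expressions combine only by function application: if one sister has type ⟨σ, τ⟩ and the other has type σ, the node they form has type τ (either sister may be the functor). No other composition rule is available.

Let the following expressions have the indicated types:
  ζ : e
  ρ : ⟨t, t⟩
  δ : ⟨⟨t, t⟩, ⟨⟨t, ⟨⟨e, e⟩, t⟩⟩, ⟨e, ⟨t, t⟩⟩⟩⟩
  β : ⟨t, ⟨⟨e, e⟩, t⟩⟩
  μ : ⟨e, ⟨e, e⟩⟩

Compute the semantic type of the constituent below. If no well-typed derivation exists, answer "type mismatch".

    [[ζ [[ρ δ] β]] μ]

type mismatch

[ρ δ]: ⟨⟨t, t⟩, ⟨⟨t, ⟨⟨e, e⟩, t⟩⟩, ⟨e, ⟨t, t⟩⟩⟩⟩ applied to ⟨t, t⟩ yields ⟨⟨t, ⟨⟨e, e⟩, t⟩⟩, ⟨e, ⟨t, t⟩⟩⟩.
[[ρ δ] β]: ⟨⟨t, ⟨⟨e, e⟩, t⟩⟩, ⟨e, ⟨t, t⟩⟩⟩ applied to ⟨t, ⟨⟨e, e⟩, t⟩⟩ yields ⟨e, ⟨t, t⟩⟩.
[ζ [[ρ δ] β]]: ⟨e, ⟨t, t⟩⟩ applied to e yields ⟨t, t⟩.
At [[ζ [[ρ δ] β]] μ]: neither ⟨t, t⟩ nor ⟨e, ⟨e, e⟩⟩ can take the other as argument; the node is ill-typed.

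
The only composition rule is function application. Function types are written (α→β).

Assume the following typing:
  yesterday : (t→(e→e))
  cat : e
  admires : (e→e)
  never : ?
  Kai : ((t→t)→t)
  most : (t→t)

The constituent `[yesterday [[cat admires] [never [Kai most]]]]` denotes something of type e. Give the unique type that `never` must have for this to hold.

(t→(e→((t→(e→e))→e)))

For [yesterday [[cat admires] [never [Kai most]]]] to have type e with yesterday of type (t→(e→e)), [[cat admires] [never [Kai most]]] must be the function: [[cat admires] [never [Kai most]]] : ((t→(e→e))→e).
For [[cat admires] [never [Kai most]]] to have type ((t→(e→e))→e) with [cat admires] of type e, [never [Kai most]] must be the function: [never [Kai most]] : (e→((t→(e→e))→e)).
For [never [Kai most]] to have type (e→((t→(e→e))→e)) with [Kai most] of type t, never must be the function: never : (t→(e→((t→(e→e))→e))).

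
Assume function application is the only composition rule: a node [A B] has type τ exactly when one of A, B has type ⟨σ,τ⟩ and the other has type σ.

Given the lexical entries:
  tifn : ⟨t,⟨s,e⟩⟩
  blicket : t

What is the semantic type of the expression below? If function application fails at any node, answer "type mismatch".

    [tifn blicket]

⟨s,e⟩

[tifn blicket]: ⟨t,⟨s,e⟩⟩ applied to t yields ⟨s,e⟩.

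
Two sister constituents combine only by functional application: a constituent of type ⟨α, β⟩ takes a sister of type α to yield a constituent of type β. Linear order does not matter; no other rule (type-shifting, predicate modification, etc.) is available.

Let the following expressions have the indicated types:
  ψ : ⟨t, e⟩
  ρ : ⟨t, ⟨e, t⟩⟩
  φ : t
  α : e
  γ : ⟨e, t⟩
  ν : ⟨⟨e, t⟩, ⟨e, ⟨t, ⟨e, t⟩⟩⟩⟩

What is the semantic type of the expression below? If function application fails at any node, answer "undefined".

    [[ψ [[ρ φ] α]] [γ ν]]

At [ρ φ], ρ : ⟨t, ⟨e, t⟩⟩ takes φ : t, giving ⟨e, t⟩.
At [[ρ φ] α], [ρ φ] : ⟨e, t⟩ takes α : e, giving t.
At [ψ [[ρ φ] α]], ψ : ⟨t, e⟩ takes [[ρ φ] α] : t, giving e.
At [γ ν], ν : ⟨⟨e, t⟩, ⟨e, ⟨t, ⟨e, t⟩⟩⟩⟩ takes γ : ⟨e, t⟩, giving ⟨e, ⟨t, ⟨e, t⟩⟩⟩.
At [[ψ [[ρ φ] α]] [γ ν]], [γ ν] : ⟨e, ⟨t, ⟨e, t⟩⟩⟩ takes [ψ [[ρ φ] α]] : e, giving ⟨t, ⟨e, t⟩⟩.

⟨t, ⟨e, t⟩⟩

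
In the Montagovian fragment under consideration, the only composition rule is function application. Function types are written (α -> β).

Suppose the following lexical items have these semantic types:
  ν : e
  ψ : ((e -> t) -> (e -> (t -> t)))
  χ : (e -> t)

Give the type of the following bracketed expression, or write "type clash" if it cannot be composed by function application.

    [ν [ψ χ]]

(t -> t)

[ψ χ]: ((e -> t) -> (e -> (t -> t))) applied to (e -> t) yields (e -> (t -> t)).
[ν [ψ χ]]: (e -> (t -> t)) applied to e yields (t -> t).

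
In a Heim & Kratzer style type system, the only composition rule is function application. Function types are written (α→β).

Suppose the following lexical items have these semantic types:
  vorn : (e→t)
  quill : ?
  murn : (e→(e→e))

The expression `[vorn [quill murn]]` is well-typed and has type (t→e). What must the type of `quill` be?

((e→(e→e))→((e→t)→(t→e)))

[vorn [quill murn]] must have type (t→e). The sister vorn has type (e→t); that is not a function onto (t→e), so [quill murn] must be the functor, of type ((e→t)→(t→e)).
[quill murn] must have type ((e→t)→(t→e)). The sister murn has type (e→(e→e)); that is not a function onto ((e→t)→(t→e)), so quill must be the functor, of type ((e→(e→e))→((e→t)→(t→e))).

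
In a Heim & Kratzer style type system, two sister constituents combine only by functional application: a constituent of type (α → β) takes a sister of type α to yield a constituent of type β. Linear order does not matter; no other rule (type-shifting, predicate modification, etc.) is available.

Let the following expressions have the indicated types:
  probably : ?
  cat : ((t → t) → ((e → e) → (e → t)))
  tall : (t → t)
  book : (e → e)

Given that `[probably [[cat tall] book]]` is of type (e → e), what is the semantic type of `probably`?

[probably [[cat tall] book]] is required to be (e → e). [[cat tall] book] : (e → t) cannot yield (e → e) as functor, so probably : ((e → t) → (e → e)).

((e → t) → (e → e))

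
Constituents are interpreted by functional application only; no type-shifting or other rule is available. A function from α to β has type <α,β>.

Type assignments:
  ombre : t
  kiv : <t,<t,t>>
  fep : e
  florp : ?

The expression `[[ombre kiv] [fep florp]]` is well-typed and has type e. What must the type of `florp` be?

For [[ombre kiv] [fep florp]] to have type e with [ombre kiv] of type <t,t>, [fep florp] must be the function: [fep florp] : <<t,t>,e>.
For [fep florp] to have type <<t,t>,e> with fep of type e, florp must be the function: florp : <e,<<t,t>,e>>.

<e,<<t,t>,e>>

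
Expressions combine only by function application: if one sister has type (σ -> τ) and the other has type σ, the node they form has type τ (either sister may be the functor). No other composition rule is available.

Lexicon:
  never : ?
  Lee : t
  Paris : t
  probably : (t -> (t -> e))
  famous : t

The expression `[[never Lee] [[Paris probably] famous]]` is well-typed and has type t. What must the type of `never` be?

For [[never Lee] [[Paris probably] famous]] to have type t with [[Paris probably] famous] of type e, [never Lee] must be the function: [never Lee] : (e -> t).
For [never Lee] to have type (e -> t) with Lee of type t, never must be the function: never : (t -> (e -> t)).

(t -> (e -> t))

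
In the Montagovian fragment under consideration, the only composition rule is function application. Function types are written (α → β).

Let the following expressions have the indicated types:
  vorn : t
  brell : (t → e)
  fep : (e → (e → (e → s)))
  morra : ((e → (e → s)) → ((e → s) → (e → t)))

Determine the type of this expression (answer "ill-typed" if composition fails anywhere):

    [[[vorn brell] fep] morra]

[vorn brell]: functor brell : (t → e), argument vorn : t; result e.
[[vorn brell] fep]: functor fep : (e → (e → (e → s))), argument [vorn brell] : e; result (e → (e → s)).
[[[vorn brell] fep] morra]: functor morra : ((e → (e → s)) → ((e → s) → (e → t))), argument [[vorn brell] fep] : (e → (e → s)); result ((e → s) → (e → t)).

((e → s) → (e → t))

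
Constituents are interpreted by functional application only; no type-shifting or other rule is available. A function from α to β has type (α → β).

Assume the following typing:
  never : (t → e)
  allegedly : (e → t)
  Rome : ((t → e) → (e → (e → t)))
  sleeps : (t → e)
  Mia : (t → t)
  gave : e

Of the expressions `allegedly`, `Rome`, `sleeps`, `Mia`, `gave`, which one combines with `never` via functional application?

Rome

allegedly : (e → t) — never needs t; allegedly needs e; neither fits.
Rome — combines: Rome : ((t → e) → (e → (e → t))) takes never : (t → e) as argument, giving (e → (e → t)).
sleeps : (t → e) — never needs t; sleeps needs t; neither fits.
Mia : (t → t) — never needs t; Mia needs t; neither fits.
gave : e — never needs t; gave needs nothing (atomic); neither fits.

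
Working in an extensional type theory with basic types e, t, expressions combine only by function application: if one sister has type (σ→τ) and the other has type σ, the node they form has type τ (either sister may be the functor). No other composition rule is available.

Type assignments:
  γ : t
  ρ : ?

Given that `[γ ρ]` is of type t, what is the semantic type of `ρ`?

For [γ ρ] to have type t with γ of type t, ρ must be the function: ρ : (t→t).

(t→t)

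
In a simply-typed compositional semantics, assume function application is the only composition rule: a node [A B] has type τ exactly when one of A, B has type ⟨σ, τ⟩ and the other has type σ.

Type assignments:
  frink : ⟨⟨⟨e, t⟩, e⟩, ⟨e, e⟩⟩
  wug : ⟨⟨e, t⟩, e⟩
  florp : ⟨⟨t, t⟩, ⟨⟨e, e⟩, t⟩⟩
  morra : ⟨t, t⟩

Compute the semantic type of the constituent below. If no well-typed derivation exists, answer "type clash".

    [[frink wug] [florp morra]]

[frink wug] — frink of type ⟨⟨⟨e, t⟩, e⟩, ⟨e, e⟩⟩ combines with wug of type ⟨⟨e, t⟩, e⟩: type ⟨e, e⟩.
[florp morra] — florp of type ⟨⟨t, t⟩, ⟨⟨e, e⟩, t⟩⟩ combines with morra of type ⟨t, t⟩: type ⟨⟨e, e⟩, t⟩.
[[frink wug] [florp morra]] — [florp morra] of type ⟨⟨e, e⟩, t⟩ combines with [frink wug] of type ⟨e, e⟩: type t.

t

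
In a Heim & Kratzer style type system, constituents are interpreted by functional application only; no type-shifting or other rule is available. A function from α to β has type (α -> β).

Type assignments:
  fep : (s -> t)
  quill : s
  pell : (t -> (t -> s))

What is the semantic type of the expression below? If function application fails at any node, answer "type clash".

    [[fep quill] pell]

[fep quill]: fep is (s -> t), quill is s; result t.
[[fep quill] pell]: pell is (t -> (t -> s)), [fep quill] is t; result (t -> s).

(t -> s)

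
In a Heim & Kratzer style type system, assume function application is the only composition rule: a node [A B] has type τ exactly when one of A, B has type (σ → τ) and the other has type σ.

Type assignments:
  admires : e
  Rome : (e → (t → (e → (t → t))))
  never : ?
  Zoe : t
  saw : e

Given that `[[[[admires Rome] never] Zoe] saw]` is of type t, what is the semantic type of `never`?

((t → (e → (t → t))) → (t → (e → t)))

For [[[[admires Rome] never] Zoe] saw] to have type t with saw of type e, [[[admires Rome] never] Zoe] must be the function: [[[admires Rome] never] Zoe] : (e → t).
For [[[admires Rome] never] Zoe] to have type (e → t) with Zoe of type t, [[admires Rome] never] must be the function: [[admires Rome] never] : (t → (e → t)).
For [[admires Rome] never] to have type (t → (e → t)) with [admires Rome] of type (t → (e → (t → t))), never must be the function: never : ((t → (e → (t → t))) → (t → (e → t))).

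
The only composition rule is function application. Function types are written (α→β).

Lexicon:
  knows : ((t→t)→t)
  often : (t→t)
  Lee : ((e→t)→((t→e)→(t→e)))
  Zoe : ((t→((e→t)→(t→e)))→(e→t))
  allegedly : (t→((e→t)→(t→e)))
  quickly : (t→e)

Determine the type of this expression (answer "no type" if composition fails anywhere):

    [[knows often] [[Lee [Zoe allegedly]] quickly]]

[knows often]: functor knows : ((t→t)→t), argument often : (t→t); result t.
[Zoe allegedly]: functor Zoe : ((t→((e→t)→(t→e)))→(e→t)), argument allegedly : (t→((e→t)→(t→e))); result (e→t).
[Lee [Zoe allegedly]]: functor Lee : ((e→t)→((t→e)→(t→e))), argument [Zoe allegedly] : (e→t); result ((t→e)→(t→e)).
[[Lee [Zoe allegedly]] quickly]: functor [Lee [Zoe allegedly]] : ((t→e)→(t→e)), argument quickly : (t→e); result (t→e).
[[knows often] [[Lee [Zoe allegedly]] quickly]]: functor [[Lee [Zoe allegedly]] quickly] : (t→e), argument [knows often] : t; result e.

e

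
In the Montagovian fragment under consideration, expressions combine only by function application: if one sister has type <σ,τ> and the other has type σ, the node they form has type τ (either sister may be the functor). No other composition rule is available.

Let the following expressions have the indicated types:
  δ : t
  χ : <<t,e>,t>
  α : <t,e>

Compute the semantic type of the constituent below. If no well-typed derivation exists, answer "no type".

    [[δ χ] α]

At [δ χ]: neither t nor <<t,e>,t> can take the other as argument; the node is ill-typed.

no type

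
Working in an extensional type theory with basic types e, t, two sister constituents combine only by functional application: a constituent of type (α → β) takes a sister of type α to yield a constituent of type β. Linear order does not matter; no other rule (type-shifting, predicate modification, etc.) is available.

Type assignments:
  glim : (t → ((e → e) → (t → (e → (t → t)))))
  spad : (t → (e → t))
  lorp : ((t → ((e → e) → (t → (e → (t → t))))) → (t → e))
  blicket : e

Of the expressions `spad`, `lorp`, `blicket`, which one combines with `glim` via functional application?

lorp

spad : (t → (e → t)) — no; glim wants t, and spad wants t.
lorp — combines: lorp : ((t → ((e → e) → (t → (e → (t → t))))) → (t → e)) takes glim : (t → ((e → e) → (t → (e → (t → t))))) as argument, giving (t → e).
blicket : e — no; glim wants t, and blicket wants nothing (atomic).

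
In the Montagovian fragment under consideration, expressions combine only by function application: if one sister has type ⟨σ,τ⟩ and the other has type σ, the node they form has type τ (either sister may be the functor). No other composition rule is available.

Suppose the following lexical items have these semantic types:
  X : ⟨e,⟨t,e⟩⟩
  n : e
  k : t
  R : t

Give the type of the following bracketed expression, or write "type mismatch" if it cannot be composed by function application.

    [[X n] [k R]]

At [X n], X : ⟨e,⟨t,e⟩⟩ takes n : e, giving ⟨t,e⟩.
[k R]: t with t — neither is a function whose domain matches the other; composition fails here.

type mismatch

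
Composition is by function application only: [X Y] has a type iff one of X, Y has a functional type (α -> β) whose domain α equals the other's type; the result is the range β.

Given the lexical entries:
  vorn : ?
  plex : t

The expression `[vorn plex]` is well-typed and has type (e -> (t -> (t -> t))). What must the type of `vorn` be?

(t -> (e -> (t -> (t -> t))))

[vorn plex] is required to be (e -> (t -> (t -> t))). plex : t cannot yield (e -> (t -> (t -> t))) as functor, so vorn : (t -> (e -> (t -> (t -> t)))).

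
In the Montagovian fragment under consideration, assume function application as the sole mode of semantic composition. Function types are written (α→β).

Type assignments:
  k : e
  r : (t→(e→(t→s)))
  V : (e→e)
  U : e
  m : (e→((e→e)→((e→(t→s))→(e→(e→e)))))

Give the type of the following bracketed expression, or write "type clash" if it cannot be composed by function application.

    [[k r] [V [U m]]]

[k r]: e with (t→(e→(t→s))) — neither is a function whose domain matches the other; composition fails here.

type clash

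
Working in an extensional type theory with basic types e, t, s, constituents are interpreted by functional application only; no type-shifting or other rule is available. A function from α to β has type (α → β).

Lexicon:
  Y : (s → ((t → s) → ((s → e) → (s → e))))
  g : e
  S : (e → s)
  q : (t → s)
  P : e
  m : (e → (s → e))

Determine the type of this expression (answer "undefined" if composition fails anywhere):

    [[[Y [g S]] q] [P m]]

At [g S], S : (e → s) takes g : e, giving s.
At [Y [g S]], Y : (s → ((t → s) → ((s → e) → (s → e)))) takes [g S] : s, giving ((t → s) → ((s → e) → (s → e))).
At [[Y [g S]] q], [Y [g S]] : ((t → s) → ((s → e) → (s → e))) takes q : (t → s), giving ((s → e) → (s → e)).
At [P m], m : (e → (s → e)) takes P : e, giving (s → e).
At [[[Y [g S]] q] [P m]], [[Y [g S]] q] : ((s → e) → (s → e)) takes [P m] : (s → e), giving (s → e).

(s → e)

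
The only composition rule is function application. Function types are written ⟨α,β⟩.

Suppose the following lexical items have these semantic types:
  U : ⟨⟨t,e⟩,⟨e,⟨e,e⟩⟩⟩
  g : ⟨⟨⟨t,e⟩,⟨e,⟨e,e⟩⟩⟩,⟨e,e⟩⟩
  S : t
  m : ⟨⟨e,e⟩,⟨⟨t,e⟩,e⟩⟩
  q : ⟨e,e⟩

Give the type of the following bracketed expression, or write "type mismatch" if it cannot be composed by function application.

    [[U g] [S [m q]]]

type mismatch

At [U g], g : ⟨⟨⟨t,e⟩,⟨e,⟨e,e⟩⟩⟩,⟨e,e⟩⟩ takes U : ⟨⟨t,e⟩,⟨e,⟨e,e⟩⟩⟩, giving ⟨e,e⟩.
At [m q], m : ⟨⟨e,e⟩,⟨⟨t,e⟩,e⟩⟩ takes q : ⟨e,e⟩, giving ⟨⟨t,e⟩,e⟩.
At [S [m q]]: neither t nor ⟨⟨t,e⟩,e⟩ can take the other as argument; the node is ill-typed.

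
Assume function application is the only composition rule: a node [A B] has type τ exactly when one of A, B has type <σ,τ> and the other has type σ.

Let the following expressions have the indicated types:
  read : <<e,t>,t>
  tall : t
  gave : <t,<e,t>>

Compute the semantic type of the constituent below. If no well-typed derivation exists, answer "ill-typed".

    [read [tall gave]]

[tall gave]: functor gave : <t,<e,t>>, argument tall : t; result <e,t>.
[read [tall gave]]: functor read : <<e,t>,t>, argument [tall gave] : <e,t>; result t.

t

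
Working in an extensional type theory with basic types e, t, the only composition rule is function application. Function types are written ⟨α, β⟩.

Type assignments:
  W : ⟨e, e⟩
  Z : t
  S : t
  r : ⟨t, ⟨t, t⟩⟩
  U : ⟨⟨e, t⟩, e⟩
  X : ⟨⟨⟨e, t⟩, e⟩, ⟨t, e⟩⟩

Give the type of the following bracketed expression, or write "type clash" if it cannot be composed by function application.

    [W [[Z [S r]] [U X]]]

[S r]: functor r : ⟨t, ⟨t, t⟩⟩, argument S : t; result ⟨t, t⟩.
[Z [S r]]: functor [S r] : ⟨t, t⟩, argument Z : t; result t.
[U X]: functor X : ⟨⟨⟨e, t⟩, e⟩, ⟨t, e⟩⟩, argument U : ⟨⟨e, t⟩, e⟩; result ⟨t, e⟩.
[[Z [S r]] [U X]]: functor [U X] : ⟨t, e⟩, argument [Z [S r]] : t; result e.
[W [[Z [S r]] [U X]]]: functor W : ⟨e, e⟩, argument [[Z [S r]] [U X]] : e; result e.

e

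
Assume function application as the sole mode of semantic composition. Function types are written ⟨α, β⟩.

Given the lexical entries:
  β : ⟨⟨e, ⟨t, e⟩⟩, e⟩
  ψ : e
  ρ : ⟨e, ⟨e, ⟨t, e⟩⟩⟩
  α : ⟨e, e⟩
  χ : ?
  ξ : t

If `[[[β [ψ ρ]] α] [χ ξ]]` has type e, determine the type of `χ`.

⟨t, ⟨e, e⟩⟩

For [[[β [ψ ρ]] α] [χ ξ]] to have type e with [[β [ψ ρ]] α] of type e, [χ ξ] must be the function: [χ ξ] : ⟨e, e⟩.
For [χ ξ] to have type ⟨e, e⟩ with ξ of type t, χ must be the function: χ : ⟨t, ⟨e, e⟩⟩.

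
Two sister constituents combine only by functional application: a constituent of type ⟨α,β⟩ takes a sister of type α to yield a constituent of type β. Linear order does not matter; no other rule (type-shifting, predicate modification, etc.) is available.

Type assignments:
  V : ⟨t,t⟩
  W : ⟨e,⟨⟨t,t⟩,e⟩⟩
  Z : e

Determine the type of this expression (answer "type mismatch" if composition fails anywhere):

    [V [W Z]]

e

At [W Z], W : ⟨e,⟨⟨t,t⟩,e⟩⟩ takes Z : e, giving ⟨⟨t,t⟩,e⟩.
At [V [W Z]], [W Z] : ⟨⟨t,t⟩,e⟩ takes V : ⟨t,t⟩, giving e.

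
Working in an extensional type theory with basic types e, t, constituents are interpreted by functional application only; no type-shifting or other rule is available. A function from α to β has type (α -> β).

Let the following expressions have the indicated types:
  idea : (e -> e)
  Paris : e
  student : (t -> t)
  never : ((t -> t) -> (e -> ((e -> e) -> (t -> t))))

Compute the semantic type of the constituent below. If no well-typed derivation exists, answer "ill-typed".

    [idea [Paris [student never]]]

(t -> t)

At [student never], never : ((t -> t) -> (e -> ((e -> e) -> (t -> t)))) takes student : (t -> t), giving (e -> ((e -> e) -> (t -> t))).
At [Paris [student never]], [student never] : (e -> ((e -> e) -> (t -> t))) takes Paris : e, giving ((e -> e) -> (t -> t)).
At [idea [Paris [student never]]], [Paris [student never]] : ((e -> e) -> (t -> t)) takes idea : (e -> e), giving (t -> t).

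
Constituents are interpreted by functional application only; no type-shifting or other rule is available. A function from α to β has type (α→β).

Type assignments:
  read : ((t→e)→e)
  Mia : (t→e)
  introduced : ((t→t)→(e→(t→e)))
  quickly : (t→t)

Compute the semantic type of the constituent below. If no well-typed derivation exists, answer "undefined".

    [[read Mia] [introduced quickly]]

[read Mia]: ((t→e)→e) applied to (t→e) yields e.
[introduced quickly]: ((t→t)→(e→(t→e))) applied to (t→t) yields (e→(t→e)).
[[read Mia] [introduced quickly]]: (e→(t→e)) applied to e yields (t→e).

(t→e)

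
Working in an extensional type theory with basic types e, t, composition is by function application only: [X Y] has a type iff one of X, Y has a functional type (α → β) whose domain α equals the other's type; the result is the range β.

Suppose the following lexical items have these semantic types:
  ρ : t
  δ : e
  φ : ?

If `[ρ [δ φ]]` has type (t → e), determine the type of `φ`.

(e → (t → (t → e)))

For [ρ [δ φ]] to have type (t → e) with ρ of type t, [δ φ] must be the function: [δ φ] : (t → (t → e)).
For [δ φ] to have type (t → (t → e)) with δ of type e, φ must be the function: φ : (e → (t → (t → e))).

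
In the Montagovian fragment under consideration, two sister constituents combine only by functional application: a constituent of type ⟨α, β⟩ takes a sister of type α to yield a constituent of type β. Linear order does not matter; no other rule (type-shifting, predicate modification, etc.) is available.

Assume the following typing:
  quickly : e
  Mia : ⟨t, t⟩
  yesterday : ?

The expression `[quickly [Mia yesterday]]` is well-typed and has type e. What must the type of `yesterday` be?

At [quickly [Mia yesterday]] (required: e): quickly is e, which is not a function with range e; hence [Mia yesterday] is the functor — type ⟨e, e⟩.
At [Mia yesterday] (required: ⟨e, e⟩): Mia is ⟨t, t⟩, which is not a function with range ⟨e, e⟩; hence yesterday is the functor — type ⟨⟨t, t⟩, ⟨e, e⟩⟩.

⟨⟨t, t⟩, ⟨e, e⟩⟩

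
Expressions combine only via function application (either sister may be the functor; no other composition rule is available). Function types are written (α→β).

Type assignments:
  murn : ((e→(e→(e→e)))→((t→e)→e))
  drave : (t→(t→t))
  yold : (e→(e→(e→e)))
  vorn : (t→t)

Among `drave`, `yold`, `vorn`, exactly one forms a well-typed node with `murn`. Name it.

drave : (t→(t→t)) — murn needs (e→(e→(e→e))); drave needs t; neither fits.
yold — combines: murn : ((e→(e→(e→e)))→((t→e)→e)) takes yold : (e→(e→(e→e))) as argument, giving ((t→e)→e).
vorn : (t→t) — murn needs (e→(e→(e→e))); vorn needs t; neither fits.

yold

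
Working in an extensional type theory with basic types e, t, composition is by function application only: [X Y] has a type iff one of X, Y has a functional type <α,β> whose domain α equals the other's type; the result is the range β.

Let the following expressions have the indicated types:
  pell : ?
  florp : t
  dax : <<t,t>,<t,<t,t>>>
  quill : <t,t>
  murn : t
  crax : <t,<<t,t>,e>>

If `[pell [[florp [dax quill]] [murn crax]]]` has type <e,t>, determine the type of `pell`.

<e,<e,t>>

[pell [[florp [dax quill]] [murn crax]]] is required to be <e,t>. [[florp [dax quill]] [murn crax]] : e cannot yield <e,t> as functor, so pell : <e,<e,t>>.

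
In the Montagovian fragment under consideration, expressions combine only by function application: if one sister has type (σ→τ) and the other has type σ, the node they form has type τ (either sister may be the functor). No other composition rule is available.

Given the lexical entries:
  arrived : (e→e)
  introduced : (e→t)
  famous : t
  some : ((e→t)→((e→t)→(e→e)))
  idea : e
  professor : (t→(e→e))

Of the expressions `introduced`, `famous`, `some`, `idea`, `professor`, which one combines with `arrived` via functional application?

introduced : (e→t) — does not combine with arrived.
famous : t — does not combine with arrived.
some : ((e→t)→((e→t)→(e→e))) — does not combine with arrived.
idea — combines: arrived : (e→e) takes idea : e as argument, giving e.
professor : (t→(e→e)) — does not combine with arrived.

idea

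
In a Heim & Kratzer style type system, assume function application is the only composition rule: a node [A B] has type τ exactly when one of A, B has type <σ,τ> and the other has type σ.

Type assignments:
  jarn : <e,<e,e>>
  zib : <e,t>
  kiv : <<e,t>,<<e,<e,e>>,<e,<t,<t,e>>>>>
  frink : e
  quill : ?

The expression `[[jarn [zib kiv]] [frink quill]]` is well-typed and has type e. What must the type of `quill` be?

At [[jarn [zib kiv]] [frink quill]] (required: e): [jarn [zib kiv]] is <e,<t,<t,e>>>, which is not a function with range e; hence [frink quill] is the functor — type <<e,<t,<t,e>>>,e>.
At [frink quill] (required: <<e,<t,<t,e>>>,e>): frink is e, which is not a function with range <<e,<t,<t,e>>>,e>; hence quill is the functor — type <e,<<e,<t,<t,e>>>,e>>.

<e,<<e,<t,<t,e>>>,e>>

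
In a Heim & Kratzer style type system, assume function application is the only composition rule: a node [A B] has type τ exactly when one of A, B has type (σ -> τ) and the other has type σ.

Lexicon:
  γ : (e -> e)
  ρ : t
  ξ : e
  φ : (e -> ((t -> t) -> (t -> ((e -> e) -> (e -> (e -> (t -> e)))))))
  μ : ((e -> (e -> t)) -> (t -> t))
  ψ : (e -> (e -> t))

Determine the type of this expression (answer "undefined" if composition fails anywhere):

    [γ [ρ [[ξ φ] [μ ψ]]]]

(e -> (e -> (t -> e)))

[ξ φ]: (e -> ((t -> t) -> (t -> ((e -> e) -> (e -> (e -> (t -> e))))))) applied to e yields ((t -> t) -> (t -> ((e -> e) -> (e -> (e -> (t -> e)))))).
[μ ψ]: ((e -> (e -> t)) -> (t -> t)) applied to (e -> (e -> t)) yields (t -> t).
[[ξ φ] [μ ψ]]: ((t -> t) -> (t -> ((e -> e) -> (e -> (e -> (t -> e)))))) applied to (t -> t) yields (t -> ((e -> e) -> (e -> (e -> (t -> e))))).
[ρ [[ξ φ] [μ ψ]]]: (t -> ((e -> e) -> (e -> (e -> (t -> e))))) applied to t yields ((e -> e) -> (e -> (e -> (t -> e)))).
[γ [ρ [[ξ φ] [μ ψ]]]]: ((e -> e) -> (e -> (e -> (t -> e)))) applied to (e -> e) yields (e -> (e -> (t -> e))).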